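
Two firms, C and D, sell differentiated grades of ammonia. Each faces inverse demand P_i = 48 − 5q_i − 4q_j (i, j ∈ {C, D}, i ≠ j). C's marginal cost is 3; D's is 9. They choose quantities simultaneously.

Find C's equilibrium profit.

Firm C's profit: π = q_C(48 − 5q_C − 4q_D) − 3q_C.
∂π/∂q_C = 45 − 10q_C − 4q_D = 0 ⇒ q_C = 4.5 − 0.4q_D.
Similarly q_D = 3.9 − 0.4q_C.
Solving the two reaction functions simultaneously: (1 − (−0.4)(−0.4))q_C = 4.5 − 0.4·3.9, so 0.84q_C = 2.94 and q_C = 3.5.
Then q_D = 3.9 − 0.4·3.5 = 2.5.
P_C = 48 − 5·3.5 − 4·2.5 = 20.5.
Profit = (20.5 − 3)·3.5 = 61.25.

61.25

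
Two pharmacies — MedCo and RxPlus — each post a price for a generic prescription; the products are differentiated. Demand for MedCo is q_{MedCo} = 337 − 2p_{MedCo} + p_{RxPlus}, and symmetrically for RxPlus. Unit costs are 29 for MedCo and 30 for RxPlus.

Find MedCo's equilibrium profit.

21135.68

MedCo's profit: π = (p_{MedCo} − 29)(337 − 2p_{MedCo} + p_{RxPlus}).
∂π/∂p_{MedCo} = 395 − 4p_{MedCo} + p_{RxPlus} = 0 ⇒ p_{MedCo} = 98.75 + 0.25p_{RxPlus}.
Similarly p_{RxPlus} = 99.25 + 0.25p_{MedCo}.
Solving the two reaction functions simultaneously: (1 − (0.25)(0.25))p_{MedCo} = 98.75 + 0.25·99.25, so 0.9375p_{MedCo} = 123.5625 and p_{MedCo} = 131.8.
Then p_{RxPlus} = 99.25 + 0.25·131.8 = 132.2.
q_{MedCo} = 337 − 2·131.8 + 132.2 = 205.6.
Profit = (131.8 − 29)·205.6 = 21135.68.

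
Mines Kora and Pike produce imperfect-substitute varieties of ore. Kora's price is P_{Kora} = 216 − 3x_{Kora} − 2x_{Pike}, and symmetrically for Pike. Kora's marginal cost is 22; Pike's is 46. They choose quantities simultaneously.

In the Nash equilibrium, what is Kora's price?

Mine Kora's profit: π = x_{Kora}(216 − 3x_{Kora} − 2x_{Pike}) − 22x_{Kora}.
∂π/∂x_{Kora} = 194 − 6x_{Kora} − 2x_{Pike} = 0 ⇒ x_{Kora} = 97/3 − (1/3)x_{Pike}.
Similarly x_{Pike} = 85/3 − (1/3)x_{Kora}.
Plugging x_{Pike} into Kora's best response: x_{Kora} = 97/3 − (1/3)(85/3 − (1/3)x_{Kora}) ⇒ (8/9)x_{Kora} = 206/9, so x_{Kora} = 25.75.
Then x_{Pike} = 85/3 − (1/3)·25.75 = 19.75.
P_{Kora} = 216 − 3·25.75 − 2·19.75 = 99.25.

99.25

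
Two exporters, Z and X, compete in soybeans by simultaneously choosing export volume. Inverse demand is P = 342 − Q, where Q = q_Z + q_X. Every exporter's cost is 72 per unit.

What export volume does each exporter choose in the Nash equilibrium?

Exporter Z's profit: π = q_Z(342 − (q_Z + q_X)) − 72q_Z.
∂π/∂q_Z = 270 − 2q_Z − q_X = 0, so q_Z = 135 − 0.5q_X.
The game is symmetric, so in equilibrium q_X = q_Z: the reaction function gives 1.5q_Z = 135, hence q_Z = 90.

90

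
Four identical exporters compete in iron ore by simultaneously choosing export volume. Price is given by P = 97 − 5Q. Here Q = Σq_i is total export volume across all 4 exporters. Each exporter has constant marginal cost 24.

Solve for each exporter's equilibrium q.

A representative exporter's profit is π_i = q_i(97 − 5Q) − 24q_i, with Q = q_i + Σ_{j≠i} q_j.
First-order condition: 73 − 10q_i − 5Σ_{j≠i} q_j = 0.
In a symmetric equilibrium every exporter chooses the same q, so Σ_{j≠i} q_j = 3q. The condition becomes 73 − 25q = 0, giving q = 73/25 = 2.92.

2.92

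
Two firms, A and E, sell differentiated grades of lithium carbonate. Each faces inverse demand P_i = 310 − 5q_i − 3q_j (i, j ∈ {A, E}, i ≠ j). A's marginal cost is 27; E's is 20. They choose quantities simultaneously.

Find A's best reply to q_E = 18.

22.9

Firm A's profit: π = q_A(310 − 5q_A − 3q_E) − 27q_A.
∂π/∂q_A = 283 − 10q_A − 3q_E = 0 ⇒ q_A = 28.3 − 0.3q_E.
At q_E = 18: q_A = 28.3 − 0.3·18 = 22.9.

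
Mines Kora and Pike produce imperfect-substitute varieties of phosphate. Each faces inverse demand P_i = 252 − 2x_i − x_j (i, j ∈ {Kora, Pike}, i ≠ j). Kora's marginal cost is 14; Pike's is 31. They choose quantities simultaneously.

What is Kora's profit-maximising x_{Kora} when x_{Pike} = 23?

Mine Kora's profit: π = x_{Kora}(252 − 2x_{Kora} − x_{Pike}) − 14x_{Kora}.
∂π/∂x_{Kora} = 238 − 4x_{Kora} − x_{Pike} = 0 ⇒ x_{Kora} = 59.5 − 0.25x_{Pike}.
At x_{Pike} = 23: x_{Kora} = 59.5 − 0.25·23 = 53.75.

53.75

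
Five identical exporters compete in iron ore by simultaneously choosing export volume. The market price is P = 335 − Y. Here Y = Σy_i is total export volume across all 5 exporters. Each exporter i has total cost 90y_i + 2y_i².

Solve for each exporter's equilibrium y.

A representative exporter's profit is π_i = y_i(335 − Y) − 90y_i − 2y_i², with Y = y_i + Σ_{j≠i} y_j.
First-order condition: 245 − 6y_i − Σ_{j≠i} y_j = 0.
In a symmetric equilibrium every exporter chooses the same y, so Σ_{j≠i} y_j = 4y. The condition becomes 245 − 10y = 0, giving y = 245/10 = 24.5.

24.5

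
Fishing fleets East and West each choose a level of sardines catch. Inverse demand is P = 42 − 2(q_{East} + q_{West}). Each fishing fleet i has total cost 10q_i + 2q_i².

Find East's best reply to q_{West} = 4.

Fishing fleet East's profit: π = q_{East}(42 − 2(q_{East} + q_{West})) − 10q_{East} − 2q_{East}².
∂π/∂q_{East} = 32 − 8q_{East} − 2q_{West} = 0, so q_{East} = 4 − 0.25q_{West}.
At q_{West} = 4: q_{East} = 4 − 0.25·4 = 3.

3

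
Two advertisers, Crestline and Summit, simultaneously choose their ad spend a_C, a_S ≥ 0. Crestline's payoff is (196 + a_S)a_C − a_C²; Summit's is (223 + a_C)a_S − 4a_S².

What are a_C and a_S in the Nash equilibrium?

Expanding Crestline's payoff: 196a_C + a_Sa_C − a_C².
∂π/∂a_C = 196 + a_S − 2a_C = 0, so a_C = 98 + 0.5a_S.
Likewise for Summit: a_S = 27.875 + 0.125a_C.
Substituting the second reaction function into the first: a_C = 98 + 0.5(27.875 + 0.125a_C), which gives 0.9375a_C = 111.9375 ⇒ a_C = 119.4.
Then a_S = 27.875 + 0.125·119.4 = 42.8.

119.4, 42.8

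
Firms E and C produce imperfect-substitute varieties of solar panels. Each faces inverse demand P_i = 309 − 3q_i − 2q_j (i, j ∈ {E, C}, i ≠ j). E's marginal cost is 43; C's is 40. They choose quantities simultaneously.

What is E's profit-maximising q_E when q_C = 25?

36

Firm E's profit: π = q_E(309 − 3q_E − 2q_C) − 43q_E.
∂π/∂q_E = 266 − 6q_E − 2q_C = 0 ⇒ q_E = 133/3 − (1/3)q_C.
At q_C = 25: q_E = 133/3 − (1/3)·25 = 36.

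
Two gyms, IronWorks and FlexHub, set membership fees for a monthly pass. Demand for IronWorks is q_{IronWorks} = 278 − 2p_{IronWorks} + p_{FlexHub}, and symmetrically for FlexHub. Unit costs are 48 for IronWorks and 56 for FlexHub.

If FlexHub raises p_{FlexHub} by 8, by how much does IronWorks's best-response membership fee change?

2

IronWorks's profit: π = (p_{IronWorks} − 48)(278 − 2p_{IronWorks} + p_{FlexHub}).
∂π/∂p_{IronWorks} = 374 − 4p_{IronWorks} + p_{FlexHub} = 0 ⇒ p_{IronWorks} = 93.5 + 0.25p_{FlexHub}.
The reaction-function slope is 0.25, so an 8-unit rise in p_{FlexHub} moves p_{IronWorks} by 0.25 × 8 = 2. IronWorks's best response rises — the actions are strategic complements.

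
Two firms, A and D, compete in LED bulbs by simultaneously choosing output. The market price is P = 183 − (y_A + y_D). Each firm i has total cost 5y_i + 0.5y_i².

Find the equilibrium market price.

Firm A's profit: π = y_A(183 − (y_A + y_D)) − 5y_A − 0.5y_A².
∂π/∂y_A = 178 − 3y_A − y_D = 0, so y_A = 178/3 − (1/3)y_D.
Setting y_A = y_D in the reaction function: y_A = 178/3 − (1/3)y_A, so y_A = (178/3) / (4/3) = 44.5.
Equilibrium price: P = 183 − 89 = 94.

94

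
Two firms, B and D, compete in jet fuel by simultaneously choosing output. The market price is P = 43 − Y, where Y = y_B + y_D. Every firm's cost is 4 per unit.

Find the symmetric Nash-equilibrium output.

13

Firm B's profit: π = y_B(43 − (y_B + y_D)) − 4y_B.
∂π/∂y_B = 39 − 2y_B − y_D = 0, so y_B = 19.5 − 0.5y_D.
By symmetry y_D = y_B; substituting into the reaction function, 1.5y_B = 19.5 and y_B = 13.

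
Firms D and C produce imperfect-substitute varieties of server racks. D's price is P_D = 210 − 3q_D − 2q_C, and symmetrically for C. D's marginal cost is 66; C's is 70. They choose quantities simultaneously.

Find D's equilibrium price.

120.75

Firm D's profit: π = q_D(210 − 3q_D − 2q_C) − 66q_D.
∂π/∂q_D = 144 − 6q_D − 2q_C = 0 ⇒ q_D = 24 − (1/3)q_C.
Similarly q_C = 70/3 − (1/3)q_D.
Solving the two reaction functions simultaneously: (1 − (−1/3)(−1/3))q_D = 24 − (1/3)·(70/3), so (8/9)q_D = 146/9 and q_D = 18.25.
Then q_C = 70/3 − (1/3)·18.25 = 17.25.
P_D = 210 − 3·18.25 − 2·17.25 = 120.75.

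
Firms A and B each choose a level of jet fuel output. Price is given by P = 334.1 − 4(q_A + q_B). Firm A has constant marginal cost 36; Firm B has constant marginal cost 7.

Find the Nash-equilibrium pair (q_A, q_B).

Firm A's profit: π = q_A(334.1 − 4(q_A + q_B)) − 36q_A.
∂π/∂q_A = 298.1 − 8q_A − 4q_B = 0, so q_A = 37.2625 − 0.5q_B.
By the same steps for B: q_B = 40.8875 − 0.5q_A.
Solving the two reaction functions simultaneously: (1 − (−0.5)(−0.5))q_A = 37.2625 − 0.5·40.8875, so 0.75q_A = 2691/160 and q_A = 22.425.
Then q_B = 40.8875 − 0.5·22.425 = 29.675.

22.425, 29.675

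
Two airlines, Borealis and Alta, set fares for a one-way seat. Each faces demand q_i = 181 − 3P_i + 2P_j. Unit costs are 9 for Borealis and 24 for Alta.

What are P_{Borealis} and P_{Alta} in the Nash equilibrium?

54.8125, 60.4375

Borealis's profit: π = (P_{Borealis} − 9)(181 − 3P_{Borealis} + 2P_{Alta}).
∂π/∂P_{Borealis} = 208 − 6P_{Borealis} + 2P_{Alta} = 0 ⇒ P_{Borealis} = 104/3 + (1/3)P_{Alta}.
Similarly P_{Alta} = 253/6 + (1/3)P_{Borealis}.
Plugging P_{Alta} into Borealis's best response: P_{Borealis} = 104/3 + (1/3)(253/6 + (1/3)P_{Borealis}) ⇒ (8/9)P_{Borealis} = 877/18, so P_{Borealis} = 54.8125.
Then P_{Alta} = 253/6 + (1/3)·54.8125 = 60.4375.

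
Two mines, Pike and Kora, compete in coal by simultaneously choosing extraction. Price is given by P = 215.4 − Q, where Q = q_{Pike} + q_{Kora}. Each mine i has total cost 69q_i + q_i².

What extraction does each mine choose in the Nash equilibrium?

29.28

Mine Pike's profit: π = q_{Pike}(215.4 − (q_{Pike} + q_{Kora})) − 69q_{Pike} − q_{Pike}².
∂π/∂q_{Pike} = 146.4 − 4q_{Pike} − q_{Kora} = 0, so q_{Pike} = 36.6 − 0.25q_{Kora}.
The game is symmetric, so in equilibrium q_{Kora} = q_{Pike}: the reaction function gives 1.25q_{Pike} = 36.6, hence q_{Pike} = 29.28.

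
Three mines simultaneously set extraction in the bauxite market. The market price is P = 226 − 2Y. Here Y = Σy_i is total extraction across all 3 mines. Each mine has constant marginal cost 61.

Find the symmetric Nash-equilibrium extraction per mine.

A representative mine's profit is π_i = y_i(226 − 2Y) − 61y_i, with Y = y_i + Σ_{j≠i} y_j.
First-order condition: 165 − 4y_i − 2Σ_{j≠i} y_j = 0.
Imposing symmetry (y_j = y for all j) turns Σ_{j≠i} y_j into 2y, so 165 = 8y and y = 20.625.

20.625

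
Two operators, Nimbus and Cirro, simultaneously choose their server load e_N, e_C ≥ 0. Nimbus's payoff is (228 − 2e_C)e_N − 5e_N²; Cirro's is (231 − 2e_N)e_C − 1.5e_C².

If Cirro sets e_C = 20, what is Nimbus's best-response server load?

18.8

Expanding Nimbus's payoff: 228e_N − 2e_Ce_N − 5e_N².
∂π/∂e_N = 228 − 2e_C − 10e_N = 0, so e_N = 22.8 − 0.2e_C.
At e_C = 20: e_N = 22.8 − 0.2·20 = 18.8.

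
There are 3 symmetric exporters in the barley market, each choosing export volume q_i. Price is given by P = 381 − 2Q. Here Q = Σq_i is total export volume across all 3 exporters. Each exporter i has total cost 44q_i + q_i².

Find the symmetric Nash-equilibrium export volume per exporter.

33.7

A representative exporter's profit is π_i = q_i(381 − 2Q) − 44q_i − q_i², with Q = q_i + Σ_{j≠i} q_j.
First-order condition: 337 − 6q_i − 2Σ_{j≠i} q_j = 0.
In a symmetric equilibrium every exporter chooses the same q, so Σ_{j≠i} q_j = 2q. The condition becomes 337 − 10q = 0, giving q = 337/10 = 33.7.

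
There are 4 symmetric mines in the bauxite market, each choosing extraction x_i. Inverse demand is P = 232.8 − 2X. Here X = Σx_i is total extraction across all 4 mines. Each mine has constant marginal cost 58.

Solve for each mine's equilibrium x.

A representative mine's profit is π_i = x_i(232.8 − 2X) − 58x_i, with X = x_i + Σ_{j≠i} x_j.
First-order condition: 174.8 − 4x_i − 2Σ_{j≠i} x_j = 0.
Imposing symmetry (x_j = x for all j) turns Σ_{j≠i} x_j into 3x, so 174.8 = 10x and x = 17.48.

17.48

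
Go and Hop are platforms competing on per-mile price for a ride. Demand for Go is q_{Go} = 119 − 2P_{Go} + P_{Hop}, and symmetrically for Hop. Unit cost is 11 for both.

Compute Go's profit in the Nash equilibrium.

Go's profit: π = (P_{Go} − 11)(119 − 2P_{Go} + P_{Hop}).
∂π/∂P_{Go} = 141 − 4P_{Go} + P_{Hop} = 0 ⇒ P_{Go} = 35.25 + 0.25P_{Hop}.
The game is symmetric, so in equilibrium P_{Hop} = P_{Go}: the reaction function gives 0.75P_{Go} = 35.25, hence P_{Go} = 47.
q_{Go} = 119 − 2·47 + 47 = 72.
Profit = (47 − 11)·72 = 2592.

2592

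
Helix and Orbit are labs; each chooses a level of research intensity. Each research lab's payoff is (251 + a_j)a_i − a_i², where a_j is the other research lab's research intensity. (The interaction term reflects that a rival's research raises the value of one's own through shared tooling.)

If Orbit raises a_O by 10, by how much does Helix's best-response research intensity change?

5

Helix's payoff is (251 + a_O)a_H − a_H².
∂π/∂a_H = 251 + a_O − 2a_H = 0, so a_H = 125.5 + 0.5a_O.
The reaction-function slope is 0.5, so a 10-unit rise in a_O moves a_H by 0.5 × 10 = 5. Helix's best response rises — the actions are strategic complements.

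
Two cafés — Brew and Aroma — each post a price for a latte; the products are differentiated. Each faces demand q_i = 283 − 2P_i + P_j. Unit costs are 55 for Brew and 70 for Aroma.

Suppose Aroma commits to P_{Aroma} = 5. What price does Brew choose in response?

Brew's profit: π = (P_{Brew} − 55)(283 − 2P_{Brew} + P_{Aroma}).
∂π/∂P_{Brew} = 393 − 4P_{Brew} + P_{Aroma} = 0 ⇒ P_{Brew} = 98.25 + 0.25P_{Aroma}.
At P_{Aroma} = 5: P_{Brew} = 98.25 + 0.25·5 = 99.5.

99.5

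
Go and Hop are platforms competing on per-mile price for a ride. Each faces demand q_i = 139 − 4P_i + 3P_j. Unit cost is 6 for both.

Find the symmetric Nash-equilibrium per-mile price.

Go's profit: π = (P_{Go} − 6)(139 − 4P_{Go} + 3P_{Hop}).
∂π/∂P_{Go} = 163 − 8P_{Go} + 3P_{Hop} = 0 ⇒ P_{Go} = 20.375 + 0.375P_{Hop}.
The game is symmetric, so in equilibrium P_{Hop} = P_{Go}: the reaction function gives 0.625P_{Go} = 20.375, hence P_{Go} = 32.6.

32.6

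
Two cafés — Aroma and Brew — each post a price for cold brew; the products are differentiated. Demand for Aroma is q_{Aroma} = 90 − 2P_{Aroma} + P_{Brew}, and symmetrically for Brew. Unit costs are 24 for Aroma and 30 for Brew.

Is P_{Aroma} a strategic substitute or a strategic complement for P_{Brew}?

strategic complements

Aroma's profit: π = (P_{Aroma} − 24)(90 − 2P_{Aroma} + P_{Brew}).
∂π/∂P_{Aroma} = 138 − 4P_{Aroma} + P_{Brew} = 0 ⇒ P_{Aroma} = 34.5 + 0.25P_{Brew}.
The best-response slope dP_{Aroma}/dP_{Brew} = 0.25 > 0: the reaction function is upward-sloping, so the choices are strategic complements.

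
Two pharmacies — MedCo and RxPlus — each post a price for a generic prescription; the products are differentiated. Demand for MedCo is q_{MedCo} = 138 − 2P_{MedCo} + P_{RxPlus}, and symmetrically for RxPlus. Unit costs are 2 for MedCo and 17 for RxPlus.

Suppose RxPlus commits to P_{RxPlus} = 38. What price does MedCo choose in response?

MedCo's profit: π = (P_{MedCo} − 2)(138 − 2P_{MedCo} + P_{RxPlus}).
∂π/∂P_{MedCo} = 142 − 4P_{MedCo} + P_{RxPlus} = 0 ⇒ P_{MedCo} = 35.5 + 0.25P_{RxPlus}.
At P_{RxPlus} = 38: P_{MedCo} = 35.5 + 0.25·38 = 45.

45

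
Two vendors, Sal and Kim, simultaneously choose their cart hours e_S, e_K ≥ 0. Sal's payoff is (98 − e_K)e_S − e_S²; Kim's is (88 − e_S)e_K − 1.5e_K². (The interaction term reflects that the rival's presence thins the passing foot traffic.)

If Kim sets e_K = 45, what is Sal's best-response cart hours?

Expanding Sal's payoff: 98e_S − e_Ke_S − e_S².
∂π/∂e_S = 98 − e_K − 2e_S = 0, so e_S = 49 − 0.5e_K.
At e_K = 45: e_S = 49 − 0.5·45 = 26.5.

26.5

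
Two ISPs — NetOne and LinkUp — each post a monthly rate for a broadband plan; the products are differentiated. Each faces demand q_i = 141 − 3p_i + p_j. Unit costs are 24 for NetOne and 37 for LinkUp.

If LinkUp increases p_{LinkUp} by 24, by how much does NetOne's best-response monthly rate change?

4

NetOne's profit: π = (p_{NetOne} − 24)(141 − 3p_{NetOne} + p_{LinkUp}).
∂π/∂p_{NetOne} = 213 − 6p_{NetOne} + p_{LinkUp} = 0 ⇒ p_{NetOne} = 35.5 + (1/6)p_{LinkUp}.
The reaction-function slope is 1/6, so a 24-unit rise in p_{LinkUp} moves p_{NetOne} by 1/6 × 24 = 4. NetOne's best response rises — the actions are strategic complements.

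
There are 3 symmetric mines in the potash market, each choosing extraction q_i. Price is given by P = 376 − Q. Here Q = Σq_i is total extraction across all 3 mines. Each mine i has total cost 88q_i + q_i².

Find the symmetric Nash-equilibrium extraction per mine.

A representative mine's profit is π_i = q_i(376 − Q) − 88q_i − q_i², with Q = q_i + Σ_{j≠i} q_j.
First-order condition: 288 − 4q_i − Σ_{j≠i} q_j = 0.
In a symmetric equilibrium every mine chooses the same q, so Σ_{j≠i} q_j = 2q. The condition becomes 288 − 6q = 0, giving q = 288/6 = 48.

48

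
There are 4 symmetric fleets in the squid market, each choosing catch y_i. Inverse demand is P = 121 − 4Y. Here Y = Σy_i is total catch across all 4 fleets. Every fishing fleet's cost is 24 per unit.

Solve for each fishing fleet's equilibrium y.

4.85

A representative fishing fleet's profit is π_i = y_i(121 − 4Y) − 24y_i, with Y = y_i + Σ_{j≠i} y_j.
First-order condition: 97 − 8y_i − 4Σ_{j≠i} y_j = 0.
Imposing symmetry (y_j = y for all j) turns Σ_{j≠i} y_j into 3y, so 97 = 20y and y = 4.85.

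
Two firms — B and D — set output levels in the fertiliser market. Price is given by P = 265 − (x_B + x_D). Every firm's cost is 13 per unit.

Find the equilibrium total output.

Firm B's profit: π = x_B(265 − (x_B + x_D)) − 13x_B.
∂π/∂x_B = 252 − 2x_B − x_D = 0, so x_B = 126 − 0.5x_D.
By symmetry x_D = x_B; substituting into the reaction function, 1.5x_B = 126 and x_B = 84.
Total output: 84 + 84 = 168.

168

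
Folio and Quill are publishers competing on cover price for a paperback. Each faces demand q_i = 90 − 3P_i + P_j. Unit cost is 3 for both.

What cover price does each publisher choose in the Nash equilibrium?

19.8

Folio's profit: π = (P_{Folio} − 3)(90 − 3P_{Folio} + P_{Quill}).
∂π/∂P_{Folio} = 99 − 6P_{Folio} + P_{Quill} = 0 ⇒ P_{Folio} = 16.5 + (1/6)P_{Quill}.
The game is symmetric, so in equilibrium P_{Quill} = P_{Folio}: the reaction function gives (5/6)P_{Folio} = 16.5, hence P_{Folio} = 19.8.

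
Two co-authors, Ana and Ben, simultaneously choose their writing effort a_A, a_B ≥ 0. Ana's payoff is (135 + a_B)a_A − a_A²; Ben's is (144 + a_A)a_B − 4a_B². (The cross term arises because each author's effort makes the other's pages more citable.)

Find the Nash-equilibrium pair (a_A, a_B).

81.6, 28.2

Expanding Ana's payoff: 135a_A + a_Ba_A − a_A².
∂π/∂a_A = 135 + a_B − 2a_A = 0, so a_A = 67.5 + 0.5a_B.
Likewise for Ben: a_B = 18 + 0.125a_A.
Substituting the second reaction function into the first: a_A = 67.5 + 0.5(18 + 0.125a_A), which gives 0.9375a_A = 76.5 ⇒ a_A = 81.6.
Then a_B = 18 + 0.125·81.6 = 28.2.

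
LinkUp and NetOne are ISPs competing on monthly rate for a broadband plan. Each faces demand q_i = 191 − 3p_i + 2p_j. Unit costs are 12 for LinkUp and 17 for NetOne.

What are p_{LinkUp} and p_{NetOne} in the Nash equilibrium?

LinkUp's profit: π = (p_{LinkUp} − 12)(191 − 3p_{LinkUp} + 2p_{NetOne}).
∂π/∂p_{LinkUp} = 227 − 6p_{LinkUp} + 2p_{NetOne} = 0 ⇒ p_{LinkUp} = 227/6 + (1/3)p_{NetOne}.
Similarly p_{NetOne} = 121/3 + (1/3)p_{LinkUp}.
Solving the two reaction functions simultaneously: (1 − (1/3)(1/3))p_{LinkUp} = 227/6 + (1/3)·(121/3), so (8/9)p_{LinkUp} = 923/18 and p_{LinkUp} = 57.6875.
Then p_{NetOne} = 121/3 + (1/3)·57.6875 = 59.5625.

57.6875, 59.5625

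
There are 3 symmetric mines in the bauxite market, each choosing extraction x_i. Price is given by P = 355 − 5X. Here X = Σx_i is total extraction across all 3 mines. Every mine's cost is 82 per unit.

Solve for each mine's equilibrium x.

13.65

A representative mine's profit is π_i = x_i(355 − 5X) − 82x_i, with X = x_i + Σ_{j≠i} x_j.
First-order condition: 273 − 10x_i − 5Σ_{j≠i} x_j = 0.
With identical mines, set every x_j = x: then 273 − 10x − 10x = 0, i.e. x = 273/20 = 13.65.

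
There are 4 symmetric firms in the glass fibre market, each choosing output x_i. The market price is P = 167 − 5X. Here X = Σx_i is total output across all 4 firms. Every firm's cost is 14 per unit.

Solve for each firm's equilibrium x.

A representative firm's profit is π_i = x_i(167 − 5X) − 14x_i, with X = x_i + Σ_{j≠i} x_j.
First-order condition: 153 − 10x_i − 5Σ_{j≠i} x_j = 0.
Imposing symmetry (x_j = x for all j) turns Σ_{j≠i} x_j into 3x, so 153 = 25x and x = 6.12.

6.12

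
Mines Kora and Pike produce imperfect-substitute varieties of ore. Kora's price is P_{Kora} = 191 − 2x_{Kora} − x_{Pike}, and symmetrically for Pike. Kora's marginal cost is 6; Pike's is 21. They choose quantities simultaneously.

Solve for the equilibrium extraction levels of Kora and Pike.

Mine Kora's profit: π = x_{Kora}(191 − 2x_{Kora} − x_{Pike}) − 6x_{Kora}.
∂π/∂x_{Kora} = 185 − 4x_{Kora} − x_{Pike} = 0 ⇒ x_{Kora} = 46.25 − 0.25x_{Pike}.
Similarly x_{Pike} = 42.5 − 0.25x_{Kora}.
Plugging x_{Pike} into Kora's best response: x_{Kora} = 46.25 − 0.25(42.5 − 0.25x_{Kora}) ⇒ 0.9375x_{Kora} = 35.625, so x_{Kora} = 38.
Then x_{Pike} = 42.5 − 0.25·38 = 33.

38, 33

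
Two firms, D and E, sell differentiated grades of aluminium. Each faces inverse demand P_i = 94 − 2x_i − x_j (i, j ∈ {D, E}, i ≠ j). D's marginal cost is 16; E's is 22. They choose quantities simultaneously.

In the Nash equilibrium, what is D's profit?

512

Firm D's profit: π = x_D(94 − 2x_D − x_E) − 16x_D.
∂π/∂x_D = 78 − 4x_D − x_E = 0 ⇒ x_D = 19.5 − 0.25x_E.
Similarly x_E = 18 − 0.25x_D.
Substituting the second reaction function into the first: x_D = 19.5 − 0.25(18 − 0.25x_D), which gives 0.9375x_D = 15 ⇒ x_D = 16.
Then x_E = 18 − 0.25·16 = 14.
P_D = 94 − 2·16 − 14 = 48.
Profit = (48 − 16)·16 = 512.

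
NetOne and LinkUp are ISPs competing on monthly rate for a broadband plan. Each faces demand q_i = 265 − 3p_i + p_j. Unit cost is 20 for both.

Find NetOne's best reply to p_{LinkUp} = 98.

70.5

NetOne's profit: π = (p_{NetOne} − 20)(265 − 3p_{NetOne} + p_{LinkUp}).
∂π/∂p_{NetOne} = 325 − 6p_{NetOne} + p_{LinkUp} = 0 ⇒ p_{NetOne} = 325/6 + (1/6)p_{LinkUp}.
At p_{LinkUp} = 98: p_{NetOne} = 325/6 + (1/6)·98 = 70.5.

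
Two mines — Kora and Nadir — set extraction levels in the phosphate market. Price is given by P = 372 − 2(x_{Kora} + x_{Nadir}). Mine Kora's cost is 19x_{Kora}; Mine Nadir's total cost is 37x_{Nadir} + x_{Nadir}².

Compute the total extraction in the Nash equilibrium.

104.1

Mine Kora's profit: π = x_{Kora}(372 − 2(x_{Kora} + x_{Nadir})) − 19x_{Kora}.
∂π/∂x_{Kora} = 353 − 4x_{Kora} − 2x_{Nadir} = 0, so x_{Kora} = 88.25 − 0.5x_{Nadir}.
For Nadir: ∂π/∂x_{Nadir} = 335 − 6x_{Nadir} − 2x_{Kora} = 0 ⇒ x_{Nadir} = 335/6 − (1/3)x_{Kora}.
Solving the two reaction functions simultaneously: (1 − (−0.5)(−1/3))x_{Kora} = 88.25 − 0.5·(335/6), so (5/6)x_{Kora} = 181/3 and x_{Kora} = 72.4.
Then x_{Nadir} = 335/6 − (1/3)·72.4 = 31.7.
Total extraction: 72.4 + 31.7 = 104.1.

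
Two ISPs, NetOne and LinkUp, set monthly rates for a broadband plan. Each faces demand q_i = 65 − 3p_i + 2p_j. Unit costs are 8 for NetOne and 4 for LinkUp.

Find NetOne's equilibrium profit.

NetOne's profit: π = (p_{NetOne} − 8)(65 − 3p_{NetOne} + 2p_{LinkUp}).
∂π/∂p_{NetOne} = 89 − 6p_{NetOne} + 2p_{LinkUp} = 0 ⇒ p_{NetOne} = 89/6 + (1/3)p_{LinkUp}.
Similarly p_{LinkUp} = 77/6 + (1/3)p_{NetOne}.
Substituting the second reaction function into the first: p_{NetOne} = 89/6 + (1/3)(77/6 + (1/3)p_{NetOne}), which gives (8/9)p_{NetOne} = 172/9 ⇒ p_{NetOne} = 21.5.
Then p_{LinkUp} = 77/6 + (1/3)·21.5 = 20.
q_{NetOne} = 65 − 3·21.5 + 2·20 = 40.5.
Profit = (21.5 − 8)·40.5 = 546.75.

546.75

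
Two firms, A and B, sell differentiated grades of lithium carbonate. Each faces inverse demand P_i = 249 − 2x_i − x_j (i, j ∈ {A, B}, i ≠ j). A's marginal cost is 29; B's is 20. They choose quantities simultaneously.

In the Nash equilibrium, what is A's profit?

Firm A's profit: π = x_A(249 − 2x_A − x_B) − 29x_A.
∂π/∂x_A = 220 − 4x_A − x_B = 0 ⇒ x_A = 55 − 0.25x_B.
Similarly x_B = 57.25 − 0.25x_A.
Plugging x_B into A's best response: x_A = 55 − 0.25(57.25 − 0.25x_A) ⇒ 0.9375x_A = 40.6875, so x_A = 43.4.
Then x_B = 57.25 − 0.25·43.4 = 46.4.
P_A = 249 − 2·43.4 − 46.4 = 115.8.
Profit = (115.8 − 29)·43.4 = 3767.12.

3767.12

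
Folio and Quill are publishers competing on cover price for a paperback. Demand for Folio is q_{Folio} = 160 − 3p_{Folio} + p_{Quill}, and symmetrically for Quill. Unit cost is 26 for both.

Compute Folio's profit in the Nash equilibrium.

Folio's profit: π = (p_{Folio} − 26)(160 − 3p_{Folio} + p_{Quill}).
∂π/∂p_{Folio} = 238 − 6p_{Folio} + p_{Quill} = 0 ⇒ p_{Folio} = 119/3 + (1/6)p_{Quill}.
Setting p_{Folio} = p_{Quill} in the reaction function: p_{Folio} = 119/3 + (1/6)p_{Folio}, so p_{Folio} = (119/3) / (5/6) = 47.6.
q_{Folio} = 160 − 3·47.6 + 47.6 = 64.8.
Profit = (47.6 − 26)·64.8 = 1399.68.

1399.68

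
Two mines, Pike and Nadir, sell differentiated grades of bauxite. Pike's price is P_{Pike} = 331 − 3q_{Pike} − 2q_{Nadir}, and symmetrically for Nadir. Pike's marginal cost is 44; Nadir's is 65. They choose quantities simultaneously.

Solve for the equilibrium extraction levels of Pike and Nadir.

37.1875, 31.9375

Mine Pike's profit: π = q_{Pike}(331 − 3q_{Pike} − 2q_{Nadir}) − 44q_{Pike}.
∂π/∂q_{Pike} = 287 − 6q_{Pike} − 2q_{Nadir} = 0 ⇒ q_{Pike} = 287/6 − (1/3)q_{Nadir}.
Similarly q_{Nadir} = 133/3 − (1/3)q_{Pike}.
Substituting the second reaction function into the first: q_{Pike} = 287/6 − (1/3)(133/3 − (1/3)q_{Pike}), which gives (8/9)q_{Pike} = 595/18 ⇒ q_{Pike} = 37.1875.
Then q_{Nadir} = 133/3 − (1/3)·37.1875 = 31.9375.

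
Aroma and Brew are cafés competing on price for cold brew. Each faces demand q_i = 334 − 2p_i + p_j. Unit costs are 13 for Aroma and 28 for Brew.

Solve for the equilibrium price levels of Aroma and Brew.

122, 128

Aroma's profit: π = (p_{Aroma} − 13)(334 − 2p_{Aroma} + p_{Brew}).
∂π/∂p_{Aroma} = 360 − 4p_{Aroma} + p_{Brew} = 0 ⇒ p_{Aroma} = 90 + 0.25p_{Brew}.
Similarly p_{Brew} = 97.5 + 0.25p_{Aroma}.
Plugging p_{Brew} into Aroma's best response: p_{Aroma} = 90 + 0.25(97.5 + 0.25p_{Aroma}) ⇒ 0.9375p_{Aroma} = 114.375, so p_{Aroma} = 122.
Then p_{Brew} = 97.5 + 0.25·122 = 128.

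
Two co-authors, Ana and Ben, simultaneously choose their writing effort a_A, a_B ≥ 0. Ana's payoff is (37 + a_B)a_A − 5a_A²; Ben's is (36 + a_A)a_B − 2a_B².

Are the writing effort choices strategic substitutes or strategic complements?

Expanding Ana's payoff: 37a_A + a_Ba_A − 5a_A².
∂π/∂a_A = 37 + a_B − 10a_A = 0, so a_A = 3.7 + 0.1a_B.
The best-response slope da_A/da_B = 0.1 > 0: the reaction function is upward-sloping, so the choices are strategic complements.

strategic complements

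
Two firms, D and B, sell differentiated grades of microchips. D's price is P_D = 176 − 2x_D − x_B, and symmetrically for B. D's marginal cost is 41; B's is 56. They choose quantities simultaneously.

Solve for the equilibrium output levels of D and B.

Firm D's profit: π = x_D(176 − 2x_D − x_B) − 41x_D.
∂π/∂x_D = 135 − 4x_D − x_B = 0 ⇒ x_D = 33.75 − 0.25x_B.
Similarly x_B = 30 − 0.25x_D.
Substituting the second reaction function into the first: x_D = 33.75 − 0.25(30 − 0.25x_D), which gives 0.9375x_D = 26.25 ⇒ x_D = 28.
Then x_B = 30 − 0.25·28 = 23.

28, 23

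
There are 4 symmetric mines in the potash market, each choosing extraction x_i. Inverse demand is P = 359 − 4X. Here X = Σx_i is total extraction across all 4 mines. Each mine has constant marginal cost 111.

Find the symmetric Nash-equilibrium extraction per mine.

12.4

A representative mine's profit is π_i = x_i(359 − 4X) − 111x_i, with X = x_i + Σ_{j≠i} x_j.
First-order condition: 248 − 8x_i − 4Σ_{j≠i} x_j = 0.
With identical mines, set every x_j = x: then 248 − 8x − 12x = 0, i.e. x = 248/20 = 12.4.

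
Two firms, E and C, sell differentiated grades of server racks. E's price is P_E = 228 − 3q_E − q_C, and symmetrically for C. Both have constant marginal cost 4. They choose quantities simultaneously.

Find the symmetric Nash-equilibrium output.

32

Firm E's profit: π = q_E(228 − 3q_E − q_C) − 4q_E.
∂π/∂q_E = 224 − 6q_E − q_C = 0 ⇒ q_E = 112/3 − (1/6)q_C.
The game is symmetric, so in equilibrium q_C = q_E: the reaction function gives (7/6)q_E = 112/3, hence q_E = 32.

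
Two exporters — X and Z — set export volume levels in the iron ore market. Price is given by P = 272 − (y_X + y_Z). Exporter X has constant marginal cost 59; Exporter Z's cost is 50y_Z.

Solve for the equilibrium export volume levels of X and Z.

68, 77

Exporter X's profit: π = y_X(272 − (y_X + y_Z)) − 59y_X.
∂π/∂y_X = 213 − 2y_X − y_Z = 0, so y_X = 106.5 − 0.5y_Z.
By the same steps for Z: y_Z = 111 − 0.5y_X.
Plugging y_Z into X's best response: y_X = 106.5 − 0.5(111 − 0.5y_X) ⇒ 0.75y_X = 51, so y_X = 68.
Then y_Z = 111 − 0.5·68 = 77.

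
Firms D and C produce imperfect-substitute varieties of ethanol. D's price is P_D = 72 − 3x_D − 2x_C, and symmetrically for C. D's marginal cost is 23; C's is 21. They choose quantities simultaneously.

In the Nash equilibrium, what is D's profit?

108

Firm D's profit: π = x_D(72 − 3x_D − 2x_C) − 23x_D.
∂π/∂x_D = 49 − 6x_D − 2x_C = 0 ⇒ x_D = 49/6 − (1/3)x_C.
Similarly x_C = 8.5 − (1/3)x_D.
Substituting the second reaction function into the first: x_D = 49/6 − (1/3)(8.5 − (1/3)x_D), which gives (8/9)x_D = 16/3 ⇒ x_D = 6.
Then x_C = 8.5 − (1/3)·6 = 6.5.
P_D = 72 − 3·6 − 2·6.5 = 41.
Profit = (41 − 23)·6 = 108.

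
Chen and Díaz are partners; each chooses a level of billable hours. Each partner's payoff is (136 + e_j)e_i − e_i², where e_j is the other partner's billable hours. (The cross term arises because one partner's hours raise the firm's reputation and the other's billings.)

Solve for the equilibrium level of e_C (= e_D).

Chen's payoff is (136 + e_D)e_C − e_C².
∂π/∂e_C = 136 + e_D − 2e_C = 0, so e_C = 68 + 0.5e_D.
By symmetry e_D = e_C; substituting into the reaction function, 0.5e_C = 68 and e_C = 136.

136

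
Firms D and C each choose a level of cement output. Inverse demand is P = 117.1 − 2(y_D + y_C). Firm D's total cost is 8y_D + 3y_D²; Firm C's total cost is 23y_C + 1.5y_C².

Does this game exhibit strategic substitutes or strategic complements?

strategic substitutes

Firm D's profit: π = y_D(117.1 − 2(y_D + y_C)) − 8y_D − 3y_D².
∂π/∂y_D = 109.1 − 10y_D − 2y_C = 0, so y_D = 10.91 − 0.2y_C.
The best-response slope dy_D/dy_C = −0.2 < 0: the reaction function is downward-sloping, so the choices are strategic substitutes.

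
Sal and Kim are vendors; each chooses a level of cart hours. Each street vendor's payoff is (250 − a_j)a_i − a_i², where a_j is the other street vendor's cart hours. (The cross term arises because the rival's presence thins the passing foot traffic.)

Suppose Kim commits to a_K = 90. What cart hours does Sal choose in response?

Sal's payoff is (250 − a_K)a_S − a_S².
∂π/∂a_S = 250 − a_K − 2a_S = 0, so a_S = 125 − 0.5a_K.
At a_K = 90: a_S = 125 − 0.5·90 = 80.

80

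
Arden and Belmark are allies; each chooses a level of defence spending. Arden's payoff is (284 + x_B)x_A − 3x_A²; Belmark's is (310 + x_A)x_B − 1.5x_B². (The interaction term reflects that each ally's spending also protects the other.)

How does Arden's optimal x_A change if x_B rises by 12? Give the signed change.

Expanding Arden's payoff: 284x_A + x_Bx_A − 3x_A².
∂π/∂x_A = 284 + x_B − 6x_A = 0, so x_A = 142/3 + (1/6)x_B.
The reaction-function slope is 1/6, so a 12-unit rise in x_B moves x_A by 1/6 × 12 = 2. Arden's best response rises — the actions are strategic complements.

2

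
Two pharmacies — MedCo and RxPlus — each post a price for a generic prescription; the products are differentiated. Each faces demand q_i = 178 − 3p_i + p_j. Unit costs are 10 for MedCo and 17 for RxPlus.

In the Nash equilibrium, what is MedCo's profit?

MedCo's profit: π = (p_{MedCo} − 10)(178 − 3p_{MedCo} + p_{RxPlus}).
∂π/∂p_{MedCo} = 208 − 6p_{MedCo} + p_{RxPlus} = 0 ⇒ p_{MedCo} = 104/3 + (1/6)p_{RxPlus}.
Similarly p_{RxPlus} = 229/6 + (1/6)p_{MedCo}.
Plugging p_{RxPlus} into MedCo's best response: p_{MedCo} = 104/3 + (1/6)(229/6 + (1/6)p_{MedCo}) ⇒ (35/36)p_{MedCo} = 1477/36, so p_{MedCo} = 42.2.
Then p_{RxPlus} = 229/6 + (1/6)·42.2 = 45.2.
q_{MedCo} = 178 − 3·42.2 + 45.2 = 96.6.
Profit = (42.2 − 10)·96.6 = 3110.52.

3110.52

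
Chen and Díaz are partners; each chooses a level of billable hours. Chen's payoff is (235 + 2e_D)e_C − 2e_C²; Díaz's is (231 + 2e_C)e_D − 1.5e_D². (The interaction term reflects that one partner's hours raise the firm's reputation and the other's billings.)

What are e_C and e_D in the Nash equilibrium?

145.875, 174.25

Expanding Chen's payoff: 235e_C + 2e_De_C − 2e_C².
∂π/∂e_C = 235 + 2e_D − 4e_C = 0, so e_C = 58.75 + 0.5e_D.
Likewise for Díaz: e_D = 77 + (2/3)e_C.
Plugging e_D into Chen's best response: e_C = 58.75 + 0.5(77 + (2/3)e_C) ⇒ (2/3)e_C = 97.25, so e_C = 145.875.
Then e_D = 77 + (2/3)·145.875 = 174.25.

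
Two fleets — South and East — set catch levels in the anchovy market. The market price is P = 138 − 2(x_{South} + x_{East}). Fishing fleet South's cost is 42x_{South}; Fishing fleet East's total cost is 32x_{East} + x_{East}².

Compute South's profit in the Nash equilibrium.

Fishing fleet South's profit: π = x_{South}(138 − 2(x_{South} + x_{East})) − 42x_{South}.
∂π/∂x_{South} = 96 − 4x_{South} − 2x_{East} = 0, so x_{South} = 24 − 0.5x_{East}.
For East: ∂π/∂x_{East} = 106 − 6x_{East} − 2x_{South} = 0 ⇒ x_{East} = 53/3 − (1/3)x_{South}.
Plugging x_{East} into South's best response: x_{South} = 24 − 0.5(53/3 − (1/3)x_{South}) ⇒ (5/6)x_{South} = 91/6, so x_{South} = 18.2.
Then x_{East} = 53/3 − (1/3)·18.2 = 11.6.
Price P = 138 − 2·29.8 = 78.4.
South's profit: (78.4 − 42)·18.2 = 662.48.

662.48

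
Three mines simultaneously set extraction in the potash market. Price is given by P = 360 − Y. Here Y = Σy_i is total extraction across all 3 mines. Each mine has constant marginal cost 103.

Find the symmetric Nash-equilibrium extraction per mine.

A representative mine's profit is π_i = y_i(360 − Y) − 103y_i, with Y = y_i + Σ_{j≠i} y_j.
First-order condition: 257 − 2y_i − Σ_{j≠i} y_j = 0.
In a symmetric equilibrium every mine chooses the same y, so Σ_{j≠i} y_j = 2y. The condition becomes 257 − 4y = 0, giving y = 257/4 = 64.25.

64.25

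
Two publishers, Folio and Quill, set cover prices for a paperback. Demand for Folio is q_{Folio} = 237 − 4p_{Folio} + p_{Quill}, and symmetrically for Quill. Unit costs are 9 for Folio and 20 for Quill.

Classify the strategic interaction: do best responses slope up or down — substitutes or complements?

Folio's profit: π = (p_{Folio} − 9)(237 − 4p_{Folio} + p_{Quill}).
∂π/∂p_{Folio} = 273 − 8p_{Folio} + p_{Quill} = 0 ⇒ p_{Folio} = 34.125 + 0.125p_{Quill}.
The best-response slope dp_{Folio}/dp_{Quill} = 0.125 > 0: the reaction function is upward-sloping, so the choices are strategic complements.

strategic complements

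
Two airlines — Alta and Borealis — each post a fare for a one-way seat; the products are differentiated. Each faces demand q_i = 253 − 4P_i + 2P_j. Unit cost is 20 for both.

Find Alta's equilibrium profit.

5041

Alta's profit: π = (P_{Alta} − 20)(253 − 4P_{Alta} + 2P_{Borealis}).
∂π/∂P_{Alta} = 333 − 8P_{Alta} + 2P_{Borealis} = 0 ⇒ P_{Alta} = 41.625 + 0.25P_{Borealis}.
By symmetry P_{Borealis} = P_{Alta}; substituting into the reaction function, 0.75P_{Alta} = 41.625 and P_{Alta} = 55.5.
q_{Alta} = 253 − 4·55.5 + 2·55.5 = 142.
Profit = (55.5 − 20)·142 = 5041.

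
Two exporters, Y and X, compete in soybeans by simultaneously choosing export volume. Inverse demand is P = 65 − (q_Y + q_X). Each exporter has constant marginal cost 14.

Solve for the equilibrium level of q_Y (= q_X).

Exporter Y's profit: π = q_Y(65 − (q_Y + q_X)) − 14q_Y.
∂π/∂q_Y = 51 − 2q_Y − q_X = 0, so q_Y = 25.5 − 0.5q_X.
By symmetry q_X = q_Y; substituting into the reaction function, 1.5q_Y = 25.5 and q_Y = 17.

17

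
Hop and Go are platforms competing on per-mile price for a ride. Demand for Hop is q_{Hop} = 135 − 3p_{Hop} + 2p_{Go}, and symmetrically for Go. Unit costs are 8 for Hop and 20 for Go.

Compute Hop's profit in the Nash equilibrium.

Hop's profit: π = (p_{Hop} − 8)(135 − 3p_{Hop} + 2p_{Go}).
∂π/∂p_{Hop} = 159 − 6p_{Hop} + 2p_{Go} = 0 ⇒ p_{Hop} = 26.5 + (1/3)p_{Go}.
Similarly p_{Go} = 32.5 + (1/3)p_{Hop}.
Plugging p_{Go} into Hop's best response: p_{Hop} = 26.5 + (1/3)(32.5 + (1/3)p_{Hop}) ⇒ (8/9)p_{Hop} = 112/3, so p_{Hop} = 42.
Then p_{Go} = 32.5 + (1/3)·42 = 46.5.
q_{Hop} = 135 − 3·42 + 2·46.5 = 102.
Profit = (42 − 8)·102 = 3468.

3468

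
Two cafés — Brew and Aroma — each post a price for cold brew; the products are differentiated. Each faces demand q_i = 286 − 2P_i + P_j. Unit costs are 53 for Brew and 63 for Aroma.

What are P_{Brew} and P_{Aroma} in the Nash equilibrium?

Brew's profit: π = (P_{Brew} − 53)(286 − 2P_{Brew} + P_{Aroma}).
∂π/∂P_{Brew} = 392 − 4P_{Brew} + P_{Aroma} = 0 ⇒ P_{Brew} = 98 + 0.25P_{Aroma}.
Similarly P_{Aroma} = 103 + 0.25P_{Brew}.
Solving the two reaction functions simultaneously: (1 − (0.25)(0.25))P_{Brew} = 98 + 0.25·103, so 0.9375P_{Brew} = 123.75 and P_{Brew} = 132.
Then P_{Aroma} = 103 + 0.25·132 = 136.

132, 136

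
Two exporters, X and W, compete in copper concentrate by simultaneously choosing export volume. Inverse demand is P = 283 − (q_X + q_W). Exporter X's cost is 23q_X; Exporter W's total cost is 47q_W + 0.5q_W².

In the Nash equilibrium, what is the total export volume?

Exporter X's profit: π = q_X(283 − (q_X + q_W)) − 23q_X.
∂π/∂q_X = 260 − 2q_X − q_W = 0, so q_X = 130 − 0.5q_W.
For W: ∂π/∂q_W = 236 − 3q_W − q_X = 0 ⇒ q_W = 236/3 − (1/3)q_X.
Plugging q_W into X's best response: q_X = 130 − 0.5(236/3 − (1/3)q_X) ⇒ (5/6)q_X = 272/3, so q_X = 108.8.
Then q_W = 236/3 − (1/3)·108.8 = 42.4.
Total export volume: 108.8 + 42.4 = 151.2.

151.2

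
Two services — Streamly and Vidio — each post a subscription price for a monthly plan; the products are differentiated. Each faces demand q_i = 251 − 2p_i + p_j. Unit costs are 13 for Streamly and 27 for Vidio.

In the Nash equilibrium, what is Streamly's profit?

Streamly's profit: π = (p_{Streamly} − 13)(251 − 2p_{Streamly} + p_{Vidio}).
∂π/∂p_{Streamly} = 277 − 4p_{Streamly} + p_{Vidio} = 0 ⇒ p_{Streamly} = 69.25 + 0.25p_{Vidio}.
Similarly p_{Vidio} = 76.25 + 0.25p_{Streamly}.
Solving the two reaction functions simultaneously: (1 − (0.25)(0.25))p_{Streamly} = 69.25 + 0.25·76.25, so 0.9375p_{Streamly} = 88.3125 and p_{Streamly} = 94.2.
Then p_{Vidio} = 76.25 + 0.25·94.2 = 99.8.
q_{Streamly} = 251 − 2·94.2 + 99.8 = 162.4.
Profit = (94.2 − 13)·162.4 = 13186.88.

13186.88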